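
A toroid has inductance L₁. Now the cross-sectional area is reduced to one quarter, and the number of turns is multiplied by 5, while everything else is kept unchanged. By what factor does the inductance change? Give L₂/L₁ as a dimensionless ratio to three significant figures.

For a toroid, L ∝ μᵣN²A/R.
L₂/L₁ = (0.25) × (5)^2 = 6.25.

L₂/L₁ = 6.25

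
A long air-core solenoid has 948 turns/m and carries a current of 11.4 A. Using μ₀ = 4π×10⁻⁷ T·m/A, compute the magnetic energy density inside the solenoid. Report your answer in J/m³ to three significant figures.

u ≈ 73.4 J/m³

B = μ₀nI = (4π×10⁻⁷)(948)(11.4) = 1.358×10^-2 T.
u = B²/(2μ₀) = (1.358×10^-2)²/(2×4π×10⁻⁷) = 73.38 J/m³.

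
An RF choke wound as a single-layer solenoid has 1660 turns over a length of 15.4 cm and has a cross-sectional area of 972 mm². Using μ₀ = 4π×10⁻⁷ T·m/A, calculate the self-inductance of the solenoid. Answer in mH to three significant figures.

A = 972 mm² = 9.720×10^-4 m².
For a long solenoid, L = μ₀N²A/ℓ.
L = (4π×10⁻⁷)(1660)²(9.720×10^-4)/(0.154 m) = 2.186×10^-2 H.

L ≈ 21.9 mH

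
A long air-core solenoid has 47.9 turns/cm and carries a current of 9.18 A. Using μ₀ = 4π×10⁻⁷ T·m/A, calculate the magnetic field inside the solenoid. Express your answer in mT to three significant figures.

B ≈ 55.3 mT

Inside a long solenoid, B = μ₀nI.
B = (4π×10⁻⁷)(4.790×10^3 m⁻¹)(9.18 A) = 5.526×10^-2 T.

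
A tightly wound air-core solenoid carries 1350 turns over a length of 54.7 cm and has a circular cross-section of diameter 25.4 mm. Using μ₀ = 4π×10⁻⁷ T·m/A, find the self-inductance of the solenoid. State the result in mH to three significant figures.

L ≈ 2.12 mH

A = π(d/2)² = π(1.270×10^-2 m)² = 5.067×10^-4 m².
For a long solenoid, L = μ₀N²A/ℓ.
L = (4π×10⁻⁷)(1350)²(5.067×10^-4)/(0.547 m) = 2.122×10^-3 H.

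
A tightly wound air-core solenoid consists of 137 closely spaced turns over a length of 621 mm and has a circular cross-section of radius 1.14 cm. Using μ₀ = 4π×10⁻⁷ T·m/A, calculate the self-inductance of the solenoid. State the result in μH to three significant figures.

A = πr² = π(1.140×10^-2 m)² = 4.083×10^-4 m².
For a long solenoid, L = μ₀N²A/ℓ.
L = (4π×10⁻⁷)(137)²(4.083×10^-4)/(0.621 m) = 1.551×10^-5 H.

L ≈ 15.5 μH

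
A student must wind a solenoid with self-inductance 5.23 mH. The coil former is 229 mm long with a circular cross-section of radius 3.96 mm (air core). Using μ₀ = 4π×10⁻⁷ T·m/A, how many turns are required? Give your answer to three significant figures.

N ≈ 4400 turns

A = πr² = π(3.960×10^-3 m)² = 4.927×10^-5 m².
From L = μ₀N²A/ℓ, N = √(Lℓ / (μ₀A)).
N = √[(5.230×10^-3)(0.229) / ((4π×10⁻⁷)×4.927×10^-5)] = √(1.9346×10^7) ≈ 4398.4.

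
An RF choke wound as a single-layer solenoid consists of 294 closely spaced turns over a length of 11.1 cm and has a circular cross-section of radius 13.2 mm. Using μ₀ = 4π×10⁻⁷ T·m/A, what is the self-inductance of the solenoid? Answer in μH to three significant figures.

L ≈ 536 μH

A = πr² = π(1.320×10^-2 m)² = 5.474×10^-4 m².
For a long solenoid, L = μ₀N²A/ℓ.
L = (4π×10⁻⁷)(294)²(5.474×10^-4)/(0.111 m) = 5.356×10^-4 H.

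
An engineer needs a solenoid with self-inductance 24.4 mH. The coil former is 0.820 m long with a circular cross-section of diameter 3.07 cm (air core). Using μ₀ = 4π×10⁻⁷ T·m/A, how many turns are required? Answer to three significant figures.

N ≈ 4640 turns

A = π(d/2)² = π(1.535×10^-2 m)² = 7.402×10^-4 m².
From L = μ₀N²A/ℓ, N = √(Lℓ / (μ₀A)).
N = √[(2.440×10^-2)(0.82) / ((4π×10⁻⁷)×7.402×10^-4)] = √(2.151×10^7) ≈ 4637.8.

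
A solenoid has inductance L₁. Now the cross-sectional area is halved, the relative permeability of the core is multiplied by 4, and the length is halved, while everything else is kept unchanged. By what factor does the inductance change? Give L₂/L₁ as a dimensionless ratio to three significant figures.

L₂/L₁ = 4.00

For a solenoid, L ∝ μᵣN²A/ℓ.
L₂/L₁ = (0.5) × (4) × (0.5)^-1 = 4.00.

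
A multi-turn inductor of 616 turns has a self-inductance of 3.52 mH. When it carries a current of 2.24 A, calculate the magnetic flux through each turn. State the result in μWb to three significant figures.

Φ_B ≈ 12.8 μWb

From L = NΦ_B/I, the flux per turn is Φ_B = LI/N.
Φ_B = (3.520×10^-3 H)(2.24 A)/616 = 1.280×10^-5 Wb.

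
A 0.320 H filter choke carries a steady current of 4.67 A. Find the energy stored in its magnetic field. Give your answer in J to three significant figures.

U ≈ 3.49 J

Stored magnetic energy: U = ½LI².
U = ½(0.32 H)(4.67 A)² = 3.489 J.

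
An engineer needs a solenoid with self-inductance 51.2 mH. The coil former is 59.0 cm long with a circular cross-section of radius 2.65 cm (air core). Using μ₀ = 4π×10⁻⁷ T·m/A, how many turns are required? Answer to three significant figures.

N ≈ 3300 turns

A = πr² = π(2.650×10^-2 m)² = 2.206×10^-3 m².
From L = μ₀N²A/ℓ, N = √(Lℓ / (μ₀A)).
N = √[(5.120×10^-2)(0.59) / ((4π×10⁻⁷)×2.206×10^-3)] = √(1.090×10^7) ≈ 3300.9.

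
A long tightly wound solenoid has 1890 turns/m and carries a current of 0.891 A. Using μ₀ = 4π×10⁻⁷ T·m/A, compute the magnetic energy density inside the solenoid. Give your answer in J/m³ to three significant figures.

u ≈ 1.78 J/m³

B = μ₀nI = (4π×10⁻⁷)(1.890×10^3)(0.891) = 2.116×10^-3 T.
u = B²/(2μ₀) = (2.116×10^-3)²/(2×4π×10⁻⁷) = 1.782 J/m³.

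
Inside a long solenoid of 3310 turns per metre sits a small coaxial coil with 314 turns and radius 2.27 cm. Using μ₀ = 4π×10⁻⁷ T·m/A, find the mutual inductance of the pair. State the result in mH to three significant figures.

M ≈ 2.11 mH

The outer solenoid produces a uniform field B₁ = μ₀n₁I₁ across the inner coil,
so the flux linkage is N₂Φ = N₂B₁A₂ = μ₀n₁N₂A₂·I₁, giving M = μ₀n₁N₂A₂.
A₂ = πr² = π(2.270×10^-2 m)² = 1.619×10^-3 m².
M = (4π×10⁻⁷)(3310)(314)(1.619×10^-3) = 2.114×10^-3 H.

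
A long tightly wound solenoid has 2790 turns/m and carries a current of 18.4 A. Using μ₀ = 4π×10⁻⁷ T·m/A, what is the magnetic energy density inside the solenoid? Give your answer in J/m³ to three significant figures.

B = μ₀nI = (4π×10⁻⁷)(2.790×10^3)(18.4) = 6.451×10^-2 T.
u = B²/(2μ₀) = (6.451×10^-2)²/(2×4π×10⁻⁷) = 1.656×10^3 J/m³.

u ≈ 1660 J/m³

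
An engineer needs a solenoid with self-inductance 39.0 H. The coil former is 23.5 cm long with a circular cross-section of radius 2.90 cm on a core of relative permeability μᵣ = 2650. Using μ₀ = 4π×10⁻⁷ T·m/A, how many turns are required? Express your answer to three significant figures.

A = πr² = π(2.900×10^-2 m)² = 2.642×10^-3 m².
From L = μ₀μᵣN²A/ℓ, N = √(Lℓ / (μ₀μᵣA)).
N = √[(39)(0.235) / ((4π×10⁻⁷)(2650)×2.642×10^-3)] = √(1.042×10^6) ≈ 1020.6.

N ≈ 1020 turns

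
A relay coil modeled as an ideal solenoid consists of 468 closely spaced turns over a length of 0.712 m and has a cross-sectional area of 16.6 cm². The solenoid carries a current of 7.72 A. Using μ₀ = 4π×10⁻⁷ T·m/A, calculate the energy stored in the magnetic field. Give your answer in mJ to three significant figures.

A = 16.6 cm² = 1.660×10^-3 m².
L = μ₀N²A/ℓ = (4π×10⁻⁷)(468)²(1.660×10^-3)/(0.712) = 6.417×10^-4 H.
U = ½LI² = ½(6.417×10^-4)(7.72)² = 1.912×10^-2 J.

U ≈ 19.1 mJ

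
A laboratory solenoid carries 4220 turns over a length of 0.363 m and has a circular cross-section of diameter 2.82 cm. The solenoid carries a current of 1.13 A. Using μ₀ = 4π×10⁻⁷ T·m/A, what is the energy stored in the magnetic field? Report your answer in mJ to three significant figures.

A = π(d/2)² = π(1.410×10^-2 m)² = 6.246×10^-4 m².
L = μ₀N²A/ℓ = (4π×10⁻⁷)(4220)²(6.246×10^-4)/(0.363) = 3.850×10^-2 H.
U = ½LI² = ½(3.850×10^-2)(1.13)² = 2.458×10^-2 J.

U ≈ 24.6 mJ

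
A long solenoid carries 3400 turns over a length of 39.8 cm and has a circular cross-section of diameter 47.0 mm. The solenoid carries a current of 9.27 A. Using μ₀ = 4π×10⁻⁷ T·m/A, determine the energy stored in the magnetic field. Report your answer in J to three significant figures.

A = π(d/2)² = π(2.350×10^-2 m)² = 1.7349×10^-3 m².
L = μ₀N²A/ℓ = (4π×10⁻⁷)(3400)²(1.7349×10^-3)/(0.398) = 6.332×10^-2 H.
U = ½LI² = ½(6.332×10^-2)(9.27)² = 2.721 J.

U ≈ 2.72 J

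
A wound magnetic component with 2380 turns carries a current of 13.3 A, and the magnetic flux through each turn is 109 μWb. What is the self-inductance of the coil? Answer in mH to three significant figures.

L ≈ 19.5 mH

Self-inductance is defined by L = NΦ_B/I (flux linkage over current).
L = (2380)(1.090×10^-4 Wb)/(13.3 A) = 1.951×10^-2 H.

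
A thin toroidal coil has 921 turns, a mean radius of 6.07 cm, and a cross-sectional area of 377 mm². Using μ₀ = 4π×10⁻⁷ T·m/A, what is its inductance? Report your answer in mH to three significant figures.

L ≈ 1.05 mH

For a thin toroid, L = μ₀N²A/(2πR).
L = (4π×10⁻⁷)(921)²(3.770×10^-4) / (2π×6.070×10^-2 m) = 1.054×10^-3 H.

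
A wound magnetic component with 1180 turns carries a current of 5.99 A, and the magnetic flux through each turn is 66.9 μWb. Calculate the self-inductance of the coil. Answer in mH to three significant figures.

Self-inductance is defined by L = NΦ_B/I (flux linkage over current).
L = (1180)(6.690×10^-5 Wb)/(5.99 A) = 1.318×10^-2 H.

L ≈ 13.2 mH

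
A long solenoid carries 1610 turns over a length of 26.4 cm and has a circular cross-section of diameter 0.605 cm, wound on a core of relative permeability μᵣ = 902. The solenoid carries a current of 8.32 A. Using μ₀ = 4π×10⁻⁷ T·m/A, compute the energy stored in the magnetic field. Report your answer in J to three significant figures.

A = π(d/2)² = π(3.025×10^-3 m)² = 2.8748×10^-5 m².
L = μ₀μᵣN²A/ℓ = (4π×10⁻⁷)(902)(1610)²(2.8748×10^-5)/(0.264) = 0.3199 H.
U = ½LI² = ½(0.3199)(8.32)² = 11.07 J.

U ≈ 11.1 J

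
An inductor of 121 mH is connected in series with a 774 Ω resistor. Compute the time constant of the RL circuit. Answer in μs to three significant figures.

τ = L/R = (0.121 H)/(774 Ω) = 1.563×10^-4 s.

τ ≈ 156 μs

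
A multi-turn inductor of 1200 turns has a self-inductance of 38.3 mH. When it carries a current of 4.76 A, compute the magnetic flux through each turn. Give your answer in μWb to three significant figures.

Φ_B ≈ 152 μWb

From L = NΦ_B/I, the flux per turn is Φ_B = LI/N.
Φ_B = (3.830×10^-2 H)(4.76 A)/1200 = 1.519×10^-4 Wb.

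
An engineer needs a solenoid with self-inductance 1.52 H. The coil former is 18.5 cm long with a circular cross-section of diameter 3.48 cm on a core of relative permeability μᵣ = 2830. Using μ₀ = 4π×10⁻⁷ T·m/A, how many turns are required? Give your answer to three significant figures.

N ≈ 288 turns

A = π(d/2)² = π(1.740×10^-2 m)² = 9.511×10^-4 m².
From L = μ₀μᵣN²A/ℓ, N = √(Lℓ / (μ₀μᵣA)).
N = √[(1.52)(0.185) / ((4π×10⁻⁷)(2830)×9.511×10^-4)] = √(8.313×10^4) ≈ 288.3.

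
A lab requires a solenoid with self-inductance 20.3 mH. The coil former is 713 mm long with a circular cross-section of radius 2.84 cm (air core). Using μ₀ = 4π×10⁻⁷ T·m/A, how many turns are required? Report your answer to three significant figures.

A = πr² = π(2.840×10^-2 m)² = 2.534×10^-3 m².
From L = μ₀N²A/ℓ, N = √(Lℓ / (μ₀A)).
N = √[(2.030×10^-2)(0.713) / ((4π×10⁻⁷)×2.534×10^-3)] = √(4.546×10^6) ≈ 2132.0.

N ≈ 2130 turns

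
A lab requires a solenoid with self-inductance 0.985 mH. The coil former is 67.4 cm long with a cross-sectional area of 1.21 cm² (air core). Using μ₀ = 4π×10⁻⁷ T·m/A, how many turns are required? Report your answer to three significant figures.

N ≈ 2090 turns

A = 1.21 cm² = 1.210×10^-4 m².
From L = μ₀N²A/ℓ, N = √(Lℓ / (μ₀A)).
N = √[(9.850×10^-4)(0.674) / ((4π×10⁻⁷)×1.210×10^-4)] = √(4.366×10^6) ≈ 2089.5.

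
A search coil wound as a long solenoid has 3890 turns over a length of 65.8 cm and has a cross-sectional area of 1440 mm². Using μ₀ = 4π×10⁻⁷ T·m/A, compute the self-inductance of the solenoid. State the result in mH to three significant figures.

L ≈ 41.6 mH

A = 1440 mm² = 1.440×10^-3 m².
For a long solenoid, L = μ₀N²A/ℓ.
L = (4π×10⁻⁷)(3890)²(1.440×10^-3)/(0.658 m) = 4.161×10^-2 H.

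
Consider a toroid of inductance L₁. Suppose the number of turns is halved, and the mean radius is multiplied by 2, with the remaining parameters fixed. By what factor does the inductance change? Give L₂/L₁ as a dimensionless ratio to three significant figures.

For a toroid, L ∝ μᵣN²A/R.
L₂/L₁ = (0.5)^2 × (2)^-1 = 0.125.

L₂/L₁ = 0.125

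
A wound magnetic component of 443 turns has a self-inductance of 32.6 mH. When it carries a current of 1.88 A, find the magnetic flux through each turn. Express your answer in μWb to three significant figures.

From L = NΦ_B/I, the flux per turn is Φ_B = LI/N.
Φ_B = (3.260×10^-2 H)(1.88 A)/443 = 1.383×10^-4 Wb.

Φ_B ≈ 138 μWb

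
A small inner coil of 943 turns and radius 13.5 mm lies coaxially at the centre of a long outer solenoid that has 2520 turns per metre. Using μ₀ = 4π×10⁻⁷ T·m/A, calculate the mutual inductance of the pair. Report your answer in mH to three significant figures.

M ≈ 1.71 mH

The outer solenoid produces a uniform field B₁ = μ₀n₁I₁ across the inner coil,
so the flux linkage is N₂Φ = N₂B₁A₂ = μ₀n₁N₂A₂·I₁, giving M = μ₀n₁N₂A₂.
A₂ = πr² = π(1.350×10^-2 m)² = 5.726×10^-4 m².
M = (4π×10⁻⁷)(2520)(943)(5.726×10^-4) = 1.710×10^-3 H.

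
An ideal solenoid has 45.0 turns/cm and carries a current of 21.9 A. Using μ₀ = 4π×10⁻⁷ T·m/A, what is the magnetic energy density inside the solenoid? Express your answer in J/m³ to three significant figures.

u ≈ 6100 J/m³

B = μ₀nI = (4π×10⁻⁷)(4.500×10^3)(21.9) = 0.1238 T.
u = B²/(2μ₀) = (0.1238)²/(2×4π×10⁻⁷) = 6.102×10^3 J/m³.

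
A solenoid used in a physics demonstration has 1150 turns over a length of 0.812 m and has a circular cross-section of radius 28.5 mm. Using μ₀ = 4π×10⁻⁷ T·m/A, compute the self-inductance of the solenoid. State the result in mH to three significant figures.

A = πr² = π(2.850×10^-2 m)² = 2.552×10^-3 m².
For a long solenoid, L = μ₀N²A/ℓ.
L = (4π×10⁻⁷)(1150)²(2.552×10^-3)/(0.812 m) = 5.223×10^-3 H.

L ≈ 5.22 mH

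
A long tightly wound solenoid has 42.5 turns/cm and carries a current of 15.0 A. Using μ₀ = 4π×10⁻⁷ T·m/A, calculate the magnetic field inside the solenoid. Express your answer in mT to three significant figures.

Inside a long solenoid, B = μ₀nI.
B = (4π×10⁻⁷)(4.250×10^3 m⁻¹)(15.0 A) = 8.011×10^-2 T.

B ≈ 80.1 mT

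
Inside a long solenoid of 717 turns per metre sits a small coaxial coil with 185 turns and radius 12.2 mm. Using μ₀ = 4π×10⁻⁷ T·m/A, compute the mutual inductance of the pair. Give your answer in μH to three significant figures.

The outer solenoid produces a uniform field B₁ = μ₀n₁I₁ across the inner coil,
so the flux linkage is N₂Φ = N₂B₁A₂ = μ₀n₁N₂A₂·I₁, giving M = μ₀n₁N₂A₂.
A₂ = πr² = π(1.220×10^-2 m)² = 4.676×10^-4 m².
M = (4π×10⁻⁷)(717)(185)(4.676×10^-4) = 7.794×10^-5 H.

M ≈ 77.9 μH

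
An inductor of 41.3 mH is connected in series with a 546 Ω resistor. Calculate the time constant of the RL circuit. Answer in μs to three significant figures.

τ ≈ 75.6 μs

τ = L/R = (4.130×10^-2 H)/(546 Ω) = 7.564×10^-5 s.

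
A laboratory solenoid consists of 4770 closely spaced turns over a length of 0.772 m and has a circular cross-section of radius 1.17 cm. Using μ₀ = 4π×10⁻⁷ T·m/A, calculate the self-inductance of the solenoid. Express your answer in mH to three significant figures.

L ≈ 15.9 mH

A = πr² = π(1.170×10^-2 m)² = 4.301×10^-4 m².
For a long solenoid, L = μ₀N²A/ℓ.
L = (4π×10⁻⁷)(4770)²(4.301×10^-4)/(0.772 m) = 1.593×10^-2 H.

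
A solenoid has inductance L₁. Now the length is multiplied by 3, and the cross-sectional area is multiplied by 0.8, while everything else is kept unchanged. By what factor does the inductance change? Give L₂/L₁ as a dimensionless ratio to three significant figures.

L₂/L₁ = 0.267

For a solenoid, L ∝ μᵣN²A/ℓ.
L₂/L₁ = (3)^-1 × (0.8) = 0.267.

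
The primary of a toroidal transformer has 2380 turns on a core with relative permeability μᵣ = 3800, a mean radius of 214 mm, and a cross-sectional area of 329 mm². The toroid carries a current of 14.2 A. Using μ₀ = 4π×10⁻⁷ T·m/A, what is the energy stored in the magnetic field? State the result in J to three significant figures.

U ≈ 667 J

L = μ₀μᵣN²A/(2πR) = (4π×10⁻⁷)(3800)(2380)²(3.290×10^-4)/(2π×0.214) = 6.618 H.
U = ½LI² = ½(6.618)(14.2)² = 667.3 J.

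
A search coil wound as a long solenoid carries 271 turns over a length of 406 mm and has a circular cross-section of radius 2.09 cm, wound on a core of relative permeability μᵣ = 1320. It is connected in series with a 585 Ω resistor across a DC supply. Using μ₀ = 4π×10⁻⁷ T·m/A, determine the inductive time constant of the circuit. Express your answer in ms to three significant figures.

A = πr² = π(2.090×10^-2 m)² = 1.372×10^-3 m².
L = μ₀μᵣN²A/ℓ = (4π×10⁻⁷)(1320)(271)²(1.372×10^-3)/(0.406) = 0.4118 H.
τ = L/R = (0.4118)/(585) = 7.039×10^-4 s.

τ ≈ 0.704 ms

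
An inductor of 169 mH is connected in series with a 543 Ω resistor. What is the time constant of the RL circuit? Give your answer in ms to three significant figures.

τ ≈ 0.311 ms

τ = L/R = (0.169 H)/(543 Ω) = 3.112×10^-4 s.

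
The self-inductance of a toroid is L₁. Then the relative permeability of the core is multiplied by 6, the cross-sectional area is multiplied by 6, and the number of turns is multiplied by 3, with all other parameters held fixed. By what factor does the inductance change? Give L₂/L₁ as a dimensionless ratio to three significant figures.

For a toroid, L ∝ μᵣN²A/R.
L₂/L₁ = (6) × (6) × (3)^2 = 324.

L₂/L₁ = 324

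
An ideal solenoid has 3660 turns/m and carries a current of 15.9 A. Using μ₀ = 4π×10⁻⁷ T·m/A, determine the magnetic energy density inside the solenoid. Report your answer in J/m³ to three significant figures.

B = μ₀nI = (4π×10⁻⁷)(3.660×10^3)(15.9) = 7.313×10^-2 T.
u = B²/(2μ₀) = (7.313×10^-2)²/(2×4π×10⁻⁷) = 2.128×10^3 J/m³.

u ≈ 2130 J/m³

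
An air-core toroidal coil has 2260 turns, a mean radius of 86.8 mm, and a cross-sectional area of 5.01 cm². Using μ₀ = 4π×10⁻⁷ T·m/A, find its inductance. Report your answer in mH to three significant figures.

L ≈ 5.90 mH

For a thin toroid, L = μ₀N²A/(2πR).
L = (4π×10⁻⁷)(2260)²(5.010×10^-4) / (2π×8.680×10^-2 m) = 5.896×10^-3 H.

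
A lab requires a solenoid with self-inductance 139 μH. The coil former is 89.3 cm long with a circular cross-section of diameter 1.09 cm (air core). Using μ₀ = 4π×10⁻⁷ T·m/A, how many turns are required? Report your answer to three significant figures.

A = π(d/2)² = π(5.450×10^-3 m)² = 9.331×10^-5 m².
From L = μ₀N²A/ℓ, N = √(Lℓ / (μ₀A)).
N = √[(1.390×10^-4)(0.893) / ((4π×10⁻⁷)×9.331×10^-5)] = √(1.059×10^6) ≈ 1028.9.

N ≈ 1030 turns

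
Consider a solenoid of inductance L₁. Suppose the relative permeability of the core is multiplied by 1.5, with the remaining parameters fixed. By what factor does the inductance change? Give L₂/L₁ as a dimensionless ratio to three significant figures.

L₂/L₁ = 1.50

For a solenoid, L ∝ μᵣN²A/ℓ.
L₂/L₁ = (1.5) = 1.50.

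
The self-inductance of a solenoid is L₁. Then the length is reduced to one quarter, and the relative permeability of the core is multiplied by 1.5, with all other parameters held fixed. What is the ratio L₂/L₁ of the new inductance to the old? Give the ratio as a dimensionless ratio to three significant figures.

For a solenoid, L ∝ μᵣN²A/ℓ.
L₂/L₁ = (0.25)^-1 × (1.5) = 6.00.

L₂/L₁ = 6.00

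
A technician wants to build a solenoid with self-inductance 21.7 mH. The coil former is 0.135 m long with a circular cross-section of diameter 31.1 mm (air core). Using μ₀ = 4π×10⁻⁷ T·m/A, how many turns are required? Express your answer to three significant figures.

A = π(d/2)² = π(1.555×10^-2 m)² = 7.596×10^-4 m².
From L = μ₀N²A/ℓ, N = √(Lℓ / (μ₀A)).
N = √[(2.170×10^-2)(0.135) / ((4π×10⁻⁷)×7.596×10^-4)] = √(3.069×10^6) ≈ 1751.8.

N ≈ 1750 turns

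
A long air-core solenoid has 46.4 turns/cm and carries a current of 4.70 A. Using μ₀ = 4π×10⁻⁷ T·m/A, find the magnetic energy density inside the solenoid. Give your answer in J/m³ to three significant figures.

B = μ₀nI = (4π×10⁻⁷)(4.640×10^3)(4.70) = 2.740×10^-2 T.
u = B²/(2μ₀) = (2.740×10^-2)²/(2×4π×10⁻⁷) = 298.8 J/m³.

u ≈ 299 J/m³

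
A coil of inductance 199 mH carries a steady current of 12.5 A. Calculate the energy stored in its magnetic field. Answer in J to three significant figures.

U ≈ 15.5 J

Stored magnetic energy: U = ½LI².
U = ½(0.199 H)(12.5 A)² = 15.547 J.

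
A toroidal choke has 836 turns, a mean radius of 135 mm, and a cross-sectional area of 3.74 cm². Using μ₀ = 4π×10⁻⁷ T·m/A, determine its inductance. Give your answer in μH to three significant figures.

For a thin toroid, L = μ₀N²A/(2πR).
L = (4π×10⁻⁷)(836)²(3.740×10^-4) / (2π×0.135 m) = 3.872×10^-4 H.

L ≈ 387 μH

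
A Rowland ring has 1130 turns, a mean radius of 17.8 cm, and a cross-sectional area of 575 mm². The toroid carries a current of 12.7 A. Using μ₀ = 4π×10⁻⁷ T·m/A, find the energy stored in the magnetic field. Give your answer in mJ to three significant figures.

U ≈ 66.5 mJ

L = μ₀N²A/(2πR) = (4π×10⁻⁷)(1130)²(5.750×10^-4)/(2π×0.178) = 8.250×10^-4 H.
U = ½LI² = ½(8.250×10^-4)(12.7)² = 6.653×10^-2 J.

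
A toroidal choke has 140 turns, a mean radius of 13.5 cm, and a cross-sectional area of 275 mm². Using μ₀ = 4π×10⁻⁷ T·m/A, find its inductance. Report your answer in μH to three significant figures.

L ≈ 7.99 μH

For a thin toroid, L = μ₀N²A/(2πR).
L = (4π×10⁻⁷)(140)²(2.750×10^-4) / (2π×0.135 m) = 7.985×10^-6 H.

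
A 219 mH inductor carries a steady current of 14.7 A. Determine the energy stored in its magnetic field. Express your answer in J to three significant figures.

U ≈ 23.7 J

Stored magnetic energy: U = ½LI².
U = ½(0.219 H)(14.7 A)² = 23.66 J.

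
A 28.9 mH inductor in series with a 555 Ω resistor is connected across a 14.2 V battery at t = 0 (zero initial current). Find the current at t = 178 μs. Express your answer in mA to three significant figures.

τ = L/R = 2.890×10^-2/555 = 5.207×10^-5 s; final current I_∞ = ε/R = 14.2/555 = 2.559×10^-2 A.
I(t) = I_∞(1 − e^(−t/τ)) with t/τ = 3.418.
I = (2.559×10^-2)(1 − e^(−3.418)) = 2.4747×10^-2 A.

I ≈ 24.7 mA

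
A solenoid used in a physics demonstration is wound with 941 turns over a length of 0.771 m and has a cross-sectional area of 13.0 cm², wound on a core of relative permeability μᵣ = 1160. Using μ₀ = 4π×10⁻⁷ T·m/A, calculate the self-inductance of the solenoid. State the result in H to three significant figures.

A = 13.0 cm² = 1.300×10^-3 m².
For a long solenoid, L = μ₀μᵣN²A/ℓ.
L = (4π×10⁻⁷)(1160)(941)²(1.300×10^-3)/(0.771 m) = 2.176 H.

L ≈ 2.18 H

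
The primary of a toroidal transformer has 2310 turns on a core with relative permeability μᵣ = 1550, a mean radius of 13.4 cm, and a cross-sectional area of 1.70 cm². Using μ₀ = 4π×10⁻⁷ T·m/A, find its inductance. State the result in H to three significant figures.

L ≈ 2.10 H

For a thin toroid, L = μ₀μᵣN²A/(2πR).
L = (4π×10⁻⁷)(1550)(2310)²(1.700×10^-4) / (2π×0.134 m) = 2.099 H.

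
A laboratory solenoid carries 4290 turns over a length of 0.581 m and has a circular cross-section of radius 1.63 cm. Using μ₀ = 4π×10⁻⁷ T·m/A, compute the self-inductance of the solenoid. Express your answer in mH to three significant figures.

L ≈ 33.2 mH

A = πr² = π(1.630×10^-2 m)² = 8.347×10^-4 m².
For a long solenoid, L = μ₀N²A/ℓ.
L = (4π×10⁻⁷)(4290)²(8.347×10^-4)/(0.581 m) = 3.323×10^-2 H.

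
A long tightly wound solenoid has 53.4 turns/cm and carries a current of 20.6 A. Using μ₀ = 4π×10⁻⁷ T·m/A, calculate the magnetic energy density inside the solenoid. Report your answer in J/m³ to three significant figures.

u ≈ 7600 J/m³

B = μ₀nI = (4π×10⁻⁷)(5.340×10^3)(20.6) = 0.1382 T.
u = B²/(2μ₀) = (0.1382)²/(2×4π×10⁻⁷) = 7.603×10^3 J/m³.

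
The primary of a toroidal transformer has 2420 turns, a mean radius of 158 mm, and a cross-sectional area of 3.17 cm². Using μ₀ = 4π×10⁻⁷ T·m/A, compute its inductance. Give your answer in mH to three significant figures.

For a thin toroid, L = μ₀N²A/(2πR).
L = (4π×10⁻⁷)(2420)²(3.170×10^-4) / (2π×0.158 m) = 2.350×10^-3 H.

L ≈ 2.35 mH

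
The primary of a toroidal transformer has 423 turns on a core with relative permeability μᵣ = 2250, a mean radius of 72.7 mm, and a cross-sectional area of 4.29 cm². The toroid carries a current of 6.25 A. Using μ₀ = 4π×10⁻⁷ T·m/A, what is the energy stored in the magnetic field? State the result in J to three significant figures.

U ≈ 9.28 J

L = μ₀μᵣN²A/(2πR) = (4π×10⁻⁷)(2250)(423)²(4.290×10^-4)/(2π×7.270×10^-2) = 0.4751 H.
U = ½LI² = ½(0.4751)(6.25)² = 9.28 J.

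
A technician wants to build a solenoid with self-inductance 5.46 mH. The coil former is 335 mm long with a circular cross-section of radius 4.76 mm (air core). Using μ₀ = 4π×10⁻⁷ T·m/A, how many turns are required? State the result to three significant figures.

N ≈ 4520 turns

A = πr² = π(4.760×10^-3 m)² = 7.118×10^-5 m².
From L = μ₀N²A/ℓ, N = √(Lℓ / (μ₀A)).
N = √[(5.460×10^-3)(0.335) / ((4π×10⁻⁷)×7.118×10^-5)] = √(2.0449×10^7) ≈ 4522.0.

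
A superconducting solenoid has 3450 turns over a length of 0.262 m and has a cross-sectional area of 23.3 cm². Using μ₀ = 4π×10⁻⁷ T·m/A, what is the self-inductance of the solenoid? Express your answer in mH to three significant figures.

A = 23.3 cm² = 2.330×10^-3 m².
For a long solenoid, L = μ₀N²A/ℓ.
L = (4π×10⁻⁷)(3450)²(2.330×10^-3)/(0.262 m) = 0.133 H.

L ≈ 133 mH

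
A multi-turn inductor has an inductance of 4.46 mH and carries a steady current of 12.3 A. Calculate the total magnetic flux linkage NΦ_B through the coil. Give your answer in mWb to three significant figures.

From L = NΦ_B/I, the flux linkage is NΦ_B = LI.
NΦ_B = (4.460×10^-3 H)(12.3 A) = 5.486×10^-2 Wb.

NΦ_B ≈ 54.9 mWb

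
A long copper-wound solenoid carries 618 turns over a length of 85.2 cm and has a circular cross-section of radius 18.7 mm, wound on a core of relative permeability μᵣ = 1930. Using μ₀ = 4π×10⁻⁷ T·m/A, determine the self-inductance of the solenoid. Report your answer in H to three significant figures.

A = πr² = π(1.870×10^-2 m)² = 1.099×10^-3 m².
For a long solenoid, L = μ₀μᵣN²A/ℓ.
L = (4π×10⁻⁷)(1930)(618)²(1.099×10^-3)/(0.852 m) = 1.194 H.

L ≈ 1.19 H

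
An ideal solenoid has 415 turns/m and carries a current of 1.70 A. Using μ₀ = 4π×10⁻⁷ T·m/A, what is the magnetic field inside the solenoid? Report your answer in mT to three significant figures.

Inside a long solenoid, B = μ₀nI.
B = (4π×10⁻⁷)(415 m⁻¹)(1.70 A) = 8.866×10^-4 T.

B ≈ 0.887 mT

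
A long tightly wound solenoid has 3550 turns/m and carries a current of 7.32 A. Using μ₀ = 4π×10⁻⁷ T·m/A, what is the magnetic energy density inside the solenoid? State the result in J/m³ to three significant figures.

B = μ₀nI = (4π×10⁻⁷)(3.550×10^3)(7.32) = 3.265×10^-2 T.
u = B²/(2μ₀) = (3.265×10^-2)²/(2×4π×10⁻⁷) = 424.3 J/m³.

u ≈ 424 J/m³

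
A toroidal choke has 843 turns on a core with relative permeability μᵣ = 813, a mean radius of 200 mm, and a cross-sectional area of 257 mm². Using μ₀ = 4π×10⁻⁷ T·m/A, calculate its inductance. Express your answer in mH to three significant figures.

For a thin toroid, L = μ₀μᵣN²A/(2πR).
L = (4π×10⁻⁷)(813)(843)²(2.570×10^-4) / (2π×0.2 m) = 0.14848 H.

L ≈ 148 mH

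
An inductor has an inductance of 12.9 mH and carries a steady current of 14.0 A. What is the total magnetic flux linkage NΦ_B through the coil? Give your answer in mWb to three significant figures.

From L = NΦ_B/I, the flux linkage is NΦ_B = LI.
NΦ_B = (1.290×10^-2 H)(14.0 A) = 0.1806 Wb.

NΦ_B ≈ 181 mWb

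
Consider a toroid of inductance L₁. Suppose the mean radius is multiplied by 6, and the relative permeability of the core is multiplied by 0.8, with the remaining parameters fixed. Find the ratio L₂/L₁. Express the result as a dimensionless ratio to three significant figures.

L₂/L₁ = 0.133

For a toroid, L ∝ μᵣN²A/R.
L₂/L₁ = (6)^-1 × (0.8) = 0.133.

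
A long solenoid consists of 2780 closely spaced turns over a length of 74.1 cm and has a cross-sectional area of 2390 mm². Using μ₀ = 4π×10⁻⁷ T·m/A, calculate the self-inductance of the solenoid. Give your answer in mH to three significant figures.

A = 2390 mm² = 2.390×10^-3 m².
For a long solenoid, L = μ₀N²A/ℓ.
L = (4π×10⁻⁷)(2780)²(2.390×10^-3)/(0.741 m) = 3.132×10^-2 H.

L ≈ 31.3 mH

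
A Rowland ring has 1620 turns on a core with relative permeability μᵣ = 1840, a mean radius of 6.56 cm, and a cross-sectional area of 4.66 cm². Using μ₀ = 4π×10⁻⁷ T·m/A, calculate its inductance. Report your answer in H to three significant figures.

L ≈ 6.86 H

For a thin toroid, L = μ₀μᵣN²A/(2πR).
L = (4π×10⁻⁷)(1840)(1620)²(4.660×10^-4) / (2π×6.560×10^-2 m) = 6.861 H.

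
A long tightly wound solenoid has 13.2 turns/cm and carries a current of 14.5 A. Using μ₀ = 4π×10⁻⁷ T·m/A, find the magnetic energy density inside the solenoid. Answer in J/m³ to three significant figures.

u ≈ 230 J/m³

B = μ₀nI = (4π×10⁻⁷)(1.320×10^3)(14.5) = 2.405×10^-2 T.
u = B²/(2μ₀) = (2.405×10^-2)²/(2×4π×10⁻⁷) = 230.2 J/m³.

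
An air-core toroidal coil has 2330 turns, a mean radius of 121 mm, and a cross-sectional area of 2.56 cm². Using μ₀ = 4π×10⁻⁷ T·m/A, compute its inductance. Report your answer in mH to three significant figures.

L ≈ 2.30 mH

For a thin toroid, L = μ₀N²A/(2πR).
L = (4π×10⁻⁷)(2330)²(2.560×10^-4) / (2π×0.121 m) = 2.297×10^-3 H.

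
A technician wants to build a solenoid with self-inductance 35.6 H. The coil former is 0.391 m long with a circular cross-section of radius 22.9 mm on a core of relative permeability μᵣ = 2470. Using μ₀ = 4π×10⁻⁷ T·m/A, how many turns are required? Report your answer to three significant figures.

A = πr² = π(2.290×10^-2 m)² = 1.647×10^-3 m².
From L = μ₀μᵣN²A/ℓ, N = √(Lℓ / (μ₀μᵣA)).
N = √[(35.6)(0.391) / ((4π×10⁻⁷)(2470)×1.647×10^-3)] = √(2.722×10^6) ≈ 1649.9.

N ≈ 1650 turns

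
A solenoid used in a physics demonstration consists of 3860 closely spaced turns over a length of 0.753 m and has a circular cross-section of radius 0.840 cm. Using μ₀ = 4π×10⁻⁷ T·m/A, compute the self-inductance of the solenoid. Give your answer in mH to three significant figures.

L ≈ 5.51 mH

A = πr² = π(8.400×10^-3 m)² = 2.217×10^-4 m².
For a long solenoid, L = μ₀N²A/ℓ.
L = (4π×10⁻⁷)(3860)²(2.217×10^-4)/(0.753 m) = 5.512×10^-3 H.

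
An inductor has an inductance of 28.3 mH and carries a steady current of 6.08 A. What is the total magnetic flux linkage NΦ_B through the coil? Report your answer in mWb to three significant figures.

NΦ_B ≈ 172 mWb

From L = NΦ_B/I, the flux linkage is NΦ_B = LI.
NΦ_B = (2.830×10^-2 H)(6.08 A) = 0.1721 Wb.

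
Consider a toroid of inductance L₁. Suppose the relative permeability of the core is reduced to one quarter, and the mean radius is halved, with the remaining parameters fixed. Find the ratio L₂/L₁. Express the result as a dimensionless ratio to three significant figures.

L₂/L₁ = 0.500

For a toroid, L ∝ μᵣN²A/R.
L₂/L₁ = (0.25) × (0.5)^-1 = 0.500.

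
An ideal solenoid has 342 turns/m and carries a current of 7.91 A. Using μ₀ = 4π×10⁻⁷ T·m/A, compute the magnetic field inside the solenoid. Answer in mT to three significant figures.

B ≈ 3.40 mT

Inside a long solenoid, B = μ₀nI.
B = (4π×10⁻⁷)(342 m⁻¹)(7.91 A) = 3.399×10^-3 T.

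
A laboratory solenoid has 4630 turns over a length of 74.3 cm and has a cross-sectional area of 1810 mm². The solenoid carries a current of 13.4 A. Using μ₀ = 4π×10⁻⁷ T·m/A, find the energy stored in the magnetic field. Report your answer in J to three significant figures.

A = 1810 mm² = 1.810×10^-3 m².
L = μ₀N²A/ℓ = (4π×10⁻⁷)(4630)²(1.810×10^-3)/(0.743) = 6.562×10^-2 H.
U = ½LI² = ½(6.562×10^-2)(13.4)² = 5.892 J.

U ≈ 5.89 J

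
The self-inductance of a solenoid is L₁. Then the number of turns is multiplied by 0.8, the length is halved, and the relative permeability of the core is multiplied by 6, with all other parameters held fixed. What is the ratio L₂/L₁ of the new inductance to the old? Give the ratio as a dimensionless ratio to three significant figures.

For a solenoid, L ∝ μᵣN²A/ℓ.
L₂/L₁ = (0.8)^2 × (0.5)^-1 × (6) = 7.68.

L₂/L₁ = 7.68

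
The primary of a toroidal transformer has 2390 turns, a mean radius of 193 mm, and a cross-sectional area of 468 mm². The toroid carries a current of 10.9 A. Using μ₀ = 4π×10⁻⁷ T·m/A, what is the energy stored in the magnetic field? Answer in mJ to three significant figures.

U ≈ 165 mJ

L = μ₀N²A/(2πR) = (4π×10⁻⁷)(2390)²(4.680×10^-4)/(2π×0.193) = 2.770×10^-3 H.
U = ½LI² = ½(2.770×10^-3)(10.9)² = 0.1646 J.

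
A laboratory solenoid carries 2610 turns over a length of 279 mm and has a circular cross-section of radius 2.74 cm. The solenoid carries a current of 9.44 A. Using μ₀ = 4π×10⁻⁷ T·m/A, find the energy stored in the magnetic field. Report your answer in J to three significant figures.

A = πr² = π(2.740×10^-2 m)² = 2.359×10^-3 m².
L = μ₀N²A/ℓ = (4π×10⁻⁷)(2610)²(2.359×10^-3)/(0.279) = 7.237×10^-2 H.
U = ½LI² = ½(7.237×10^-2)(9.44)² = 3.224 J.

U ≈ 3.22 J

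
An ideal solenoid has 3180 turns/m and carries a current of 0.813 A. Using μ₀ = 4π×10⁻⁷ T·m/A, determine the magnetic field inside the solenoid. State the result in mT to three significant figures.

B ≈ 3.25 mT

Inside a long solenoid, B = μ₀nI.
B = (4π×10⁻⁷)(3.180×10^3 m⁻¹)(0.813 A) = 3.249×10^-3 T.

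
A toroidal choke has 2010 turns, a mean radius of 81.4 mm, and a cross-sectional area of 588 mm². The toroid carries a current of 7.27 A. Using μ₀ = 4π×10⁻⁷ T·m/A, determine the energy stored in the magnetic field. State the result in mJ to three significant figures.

L = μ₀N²A/(2πR) = (4π×10⁻⁷)(2010)²(5.880×10^-4)/(2π×8.140×10^-2) = 5.837×10^-3 H.
U = ½LI² = ½(5.837×10^-3)(7.27)² = 0.1542 J.

U ≈ 154 mJ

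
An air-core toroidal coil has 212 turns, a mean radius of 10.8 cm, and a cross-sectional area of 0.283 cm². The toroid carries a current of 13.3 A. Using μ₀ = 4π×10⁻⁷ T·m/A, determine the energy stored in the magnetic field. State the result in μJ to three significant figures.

L = μ₀N²A/(2πR) = (4π×10⁻⁷)(212)²(2.830×10^-5)/(2π×0.108) = 2.355×10^-6 H.
U = ½LI² = ½(2.355×10^-6)(13.3)² = 2.083×10^-4 J.

U ≈ 208 μJ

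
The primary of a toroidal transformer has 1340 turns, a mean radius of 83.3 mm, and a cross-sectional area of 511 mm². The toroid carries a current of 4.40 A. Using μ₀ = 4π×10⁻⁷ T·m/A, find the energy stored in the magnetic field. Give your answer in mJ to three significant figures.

U ≈ 21.3 mJ

L = μ₀N²A/(2πR) = (4π×10⁻⁷)(1340)²(5.110×10^-4)/(2π×8.330×10^-2) = 2.203×10^-3 H.
U = ½LI² = ½(2.203×10^-3)(4.40)² = 2.133×10^-2 J.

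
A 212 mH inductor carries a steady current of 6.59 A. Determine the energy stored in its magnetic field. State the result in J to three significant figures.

Stored magnetic energy: U = ½LI².
U = ½(0.212 H)(6.59 A)² = 4.603 J.

U ≈ 4.60 J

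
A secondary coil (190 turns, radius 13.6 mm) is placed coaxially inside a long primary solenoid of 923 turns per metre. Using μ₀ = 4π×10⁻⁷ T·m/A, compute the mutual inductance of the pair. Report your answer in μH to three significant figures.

M ≈ 128 μH

The outer solenoid produces a uniform field B₁ = μ₀n₁I₁ across the inner coil,
so the flux linkage is N₂Φ = N₂B₁A₂ = μ₀n₁N₂A₂·I₁, giving M = μ₀n₁N₂A₂.
A₂ = πr² = π(1.360×10^-2 m)² = 5.811×10^-4 m².
M = (4π×10⁻⁷)(923)(190)(5.811×10^-4) = 1.281×10^-4 H.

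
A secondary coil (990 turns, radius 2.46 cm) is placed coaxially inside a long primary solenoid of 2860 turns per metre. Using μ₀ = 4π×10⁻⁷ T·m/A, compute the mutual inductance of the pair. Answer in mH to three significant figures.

The outer solenoid produces a uniform field B₁ = μ₀n₁I₁ across the inner coil,
so the flux linkage is N₂Φ = N₂B₁A₂ = μ₀n₁N₂A₂·I₁, giving M = μ₀n₁N₂A₂.
A₂ = πr² = π(2.460×10^-2 m)² = 1.901×10^-3 m².
M = (4π×10⁻⁷)(2860)(990)(1.901×10^-3) = 6.764×10^-3 H.

M ≈ 6.76 mH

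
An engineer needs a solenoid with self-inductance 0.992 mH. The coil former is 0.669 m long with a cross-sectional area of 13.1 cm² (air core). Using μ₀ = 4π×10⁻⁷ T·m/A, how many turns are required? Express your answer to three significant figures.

A = 13.1 cm² = 1.310×10^-3 m².
From L = μ₀N²A/ℓ, N = √(Lℓ / (μ₀A)).
N = √[(9.920×10^-4)(0.669) / ((4π×10⁻⁷)×1.310×10^-3)] = √(4.031×10^5) ≈ 634.9.

N ≈ 635 turns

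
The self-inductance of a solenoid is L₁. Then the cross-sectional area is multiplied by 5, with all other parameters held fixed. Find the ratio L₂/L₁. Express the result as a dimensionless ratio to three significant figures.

For a solenoid, L ∝ μᵣN²A/ℓ.
L₂/L₁ = (5) = 5.00.

L₂/L₁ = 5.00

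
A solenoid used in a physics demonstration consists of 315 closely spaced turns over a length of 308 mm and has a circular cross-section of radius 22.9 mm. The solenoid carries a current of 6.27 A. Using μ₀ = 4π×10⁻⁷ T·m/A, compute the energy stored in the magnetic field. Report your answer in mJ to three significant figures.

A = πr² = π(2.290×10^-2 m)² = 1.647×10^-3 m².
L = μ₀N²A/ℓ = (4π×10⁻⁷)(315)²(1.647×10^-3)/(0.308) = 6.670×10^-4 H.
U = ½LI² = ½(6.670×10^-4)(6.27)² = 1.311×10^-2 J.

U ≈ 13.1 mJ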